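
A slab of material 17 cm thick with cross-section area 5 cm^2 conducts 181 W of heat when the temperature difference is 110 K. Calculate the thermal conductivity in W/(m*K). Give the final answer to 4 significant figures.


k = Q*L / (A*dT)
L = 0.17 m, A = 5e-04 m^2
k = 181 * 0.17 / (5e-04 * 110)
k = 559.5 W/(m*K)


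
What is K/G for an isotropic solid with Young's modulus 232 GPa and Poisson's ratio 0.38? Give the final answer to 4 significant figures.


G = E / (2*(1+nu))
G = 232 / (2*(1+0.38)) = 84.058 GPa
K = E / (3*(1-2*nu))
K = 232 / (3*(1-2*0.38)) = 322.222 GPa
K/G = 322.222 / 84.058 = 3.833


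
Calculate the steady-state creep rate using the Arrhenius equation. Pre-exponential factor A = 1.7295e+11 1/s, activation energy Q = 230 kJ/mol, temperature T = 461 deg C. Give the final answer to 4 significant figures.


rate = A * exp(-Q / (R*T))
T = 461 + 273.15 = 734.15 K
rate = 1.7295e+11 * exp(-230e3 / (8.314 * 734.15))
rate = 7.462e-06 1/s


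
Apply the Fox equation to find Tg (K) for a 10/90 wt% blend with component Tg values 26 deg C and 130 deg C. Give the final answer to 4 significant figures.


1/Tg = w1/Tg1 + w2/Tg2 (in Kelvin)
Tg1 = 299.15 K, Tg2 = 403.15 K
1/Tg = 0.1/299.15 + 0.9/403.15
Tg = 389.6 K


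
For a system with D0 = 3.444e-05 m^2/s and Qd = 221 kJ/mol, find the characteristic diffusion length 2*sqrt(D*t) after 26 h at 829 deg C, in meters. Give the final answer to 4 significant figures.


Step 1: D = D0 * exp(-Qd/(R*T))
T = 1102.15 K
D = 3.444e-05 * exp(-221e3 / (8.314 * 1102.15)) = 1.15543e-15 m^2/s
Step 2: L = 2*sqrt(D*t)
t = 26 h = 93600 s
L = 2*sqrt(1.15543e-15 * 93600) = 2.08e-05 m


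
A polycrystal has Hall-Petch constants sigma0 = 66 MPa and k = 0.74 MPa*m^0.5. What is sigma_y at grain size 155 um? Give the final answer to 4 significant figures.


sigma_y = sigma0 + k / sqrt(d)
d = 155 um = 1.55e-04 m
sigma_y = 66 + 0.74 / sqrt(1.55e-04)
sigma_y = 125.4 MPa


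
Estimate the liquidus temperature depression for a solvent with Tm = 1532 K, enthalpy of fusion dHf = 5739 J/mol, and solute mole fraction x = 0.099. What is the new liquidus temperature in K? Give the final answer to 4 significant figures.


dT = R*Tm^2*x / dHf
dT = 8.314 * 1532^2 * 0.099 / 5739
dT = 336.61 K
T_new = 1532 - 336.61 = 1195 K


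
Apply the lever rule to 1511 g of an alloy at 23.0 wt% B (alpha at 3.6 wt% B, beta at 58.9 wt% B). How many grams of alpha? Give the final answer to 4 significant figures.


f_alpha = (C_beta - C0) / (C_beta - C_alpha)
f_alpha = (58.9 - 23.0) / (58.9 - 3.6) = 0.649186
m_alpha = f_alpha * m_total = 0.649186 * 1511 = 980.9 g


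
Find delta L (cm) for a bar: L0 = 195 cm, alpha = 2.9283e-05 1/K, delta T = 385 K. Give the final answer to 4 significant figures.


dL = L0 * alpha * dT
dL = 195 * 2.9283e-05 * 385
dL = 2.198 cm


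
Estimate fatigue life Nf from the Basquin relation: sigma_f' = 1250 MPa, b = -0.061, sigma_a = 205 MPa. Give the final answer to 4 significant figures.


sigma_a = sigma_f' * (2*Nf)^b
2*Nf = (sigma_a / sigma_f')^(1/b)
2*Nf = (205 / 1250)^(1/-0.061)
2*Nf = 7.43725e+12
Nf = 3.719e+12 cycles


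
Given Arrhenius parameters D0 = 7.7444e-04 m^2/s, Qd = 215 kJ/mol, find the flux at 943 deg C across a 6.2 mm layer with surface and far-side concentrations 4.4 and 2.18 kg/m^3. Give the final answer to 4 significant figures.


Step 1: D = D0 * exp(-Qd/(R*T))
T = 943 + 273.15 = 1216.15 K
D = 7.7444e-04 * exp(-215e3 / (8.314 * 1216.15)) = 4.51053e-13 m^2/s
Step 2: J = D * (C1 - C2) / dx
J = 4.51053e-13 * (4.4 - 2.18) / 6.2e-03
J = 1.615e-10 kg/(m^2*s)


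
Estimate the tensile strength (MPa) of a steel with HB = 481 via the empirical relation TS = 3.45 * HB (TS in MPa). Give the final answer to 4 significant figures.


TS (MPa) = 3.45 * HB
TS = 3.45 * 481
TS = 1659 MPa


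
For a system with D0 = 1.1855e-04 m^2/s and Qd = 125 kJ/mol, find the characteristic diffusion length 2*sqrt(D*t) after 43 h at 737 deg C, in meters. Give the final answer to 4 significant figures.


Step 1: D = D0 * exp(-Qd/(R*T))
T = 1010.15 K
D = 1.1855e-04 * exp(-125e3 / (8.314 * 1010.15)) = 4.07329e-11 m^2/s
Step 2: L = 2*sqrt(D*t)
t = 43 h = 154800 s
L = 2*sqrt(4.07329e-11 * 154800) = 5.022e-03 m


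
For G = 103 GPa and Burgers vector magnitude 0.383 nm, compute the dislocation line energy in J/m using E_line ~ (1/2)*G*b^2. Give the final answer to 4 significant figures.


E = G*b^2/2
b = 0.383 nm = 3.83e-10 m
G = 103 GPa = 1.03e+11 Pa
E = 0.5 * 1.03e+11 * (3.83e-10)^2
E = 7.554e-09 J/m


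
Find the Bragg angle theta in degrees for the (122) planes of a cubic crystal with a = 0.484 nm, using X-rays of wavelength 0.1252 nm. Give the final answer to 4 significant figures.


d = a / sqrt(h^2+k^2+l^2)
d = 0.484 / sqrt(9) = 0.161333 nm
lambda = 2*d*sin(theta)  =>  sin(theta) = lambda / (2*d)
sin(theta) = 0.1252 / (2 * 0.161333) = 0.388017
theta = 22.83 deg


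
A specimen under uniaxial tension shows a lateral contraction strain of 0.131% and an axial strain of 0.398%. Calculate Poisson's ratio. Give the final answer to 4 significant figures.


nu = -epsilon_lat / epsilon_axial
Lateral strain is contraction (negative), so using magnitudes:
nu = 0.131 / 0.398
nu = 0.3291


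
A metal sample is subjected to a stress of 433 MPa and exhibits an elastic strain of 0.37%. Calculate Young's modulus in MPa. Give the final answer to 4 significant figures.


E = sigma / epsilon
epsilon = 0.37% = 3.7e-03
E = 433 / 3.7e-03
E = 117000 MPa


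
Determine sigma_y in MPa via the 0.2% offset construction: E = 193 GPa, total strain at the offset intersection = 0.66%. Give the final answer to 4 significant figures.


Offset strain = 0.002
Elastic strain at yield = total_strain - offset = 6.6e-03 - 0.002 = 4.6e-03
sigma_y = E * elastic_strain = 193000 * 4.6e-03
sigma_y = 887.8 MPa


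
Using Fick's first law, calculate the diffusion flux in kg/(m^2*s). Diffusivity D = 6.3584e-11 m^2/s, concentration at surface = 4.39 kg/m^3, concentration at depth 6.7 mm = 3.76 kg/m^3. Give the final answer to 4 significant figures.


J = -D * (dC/dx) = D * (C1 - C2) / dx
J = 6.3584e-11 * (4.39 - 3.76) / 6.7e-03
J = 5.979e-09 kg/(m^2*s)


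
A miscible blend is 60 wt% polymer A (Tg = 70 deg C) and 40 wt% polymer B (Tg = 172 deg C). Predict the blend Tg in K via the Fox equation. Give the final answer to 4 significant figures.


1/Tg = w1/Tg1 + w2/Tg2 (in Kelvin)
Tg1 = 343.15 K, Tg2 = 445.15 K
1/Tg = 0.6/343.15 + 0.4/445.15
Tg = 377.8 K


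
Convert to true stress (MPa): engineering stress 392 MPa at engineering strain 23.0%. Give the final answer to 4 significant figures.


sigma_true = sigma_eng * (1 + epsilon_eng)
sigma_true = 392 * (1 + 0.23)
sigma_true = 482.2 MPa


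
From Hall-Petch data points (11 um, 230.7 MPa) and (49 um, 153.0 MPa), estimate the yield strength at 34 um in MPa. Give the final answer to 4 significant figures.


sigma_y = sigma0 + k / sqrt(d)
1/sqrt(d1) = 1/sqrt(1.1e-05) = 301.511;  1/sqrt(d2) = 142.857
k = (sigma1 - sigma2) / (1/sqrt(d1) - 1/sqrt(d2)) = (230.7 - 153.0) / (301.511 - 142.857) = 0.489744 MPa*m^0.5
sigma0 = sigma1 - k/sqrt(d1) = 230.7 - 0.489744*301.511 = 83.0365 MPa
sigma_y(d3) = 83.0365 + 0.489744 / sqrt(3.4e-05) = 167 MPa


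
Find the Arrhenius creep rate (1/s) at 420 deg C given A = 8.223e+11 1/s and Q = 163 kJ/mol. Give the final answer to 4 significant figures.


rate = A * exp(-Q / (R*T))
T = 420 + 273.15 = 693.15 K
rate = 8.223e+11 * exp(-163e3 / (8.314 * 693.15))
rate = 0.4277 1/s


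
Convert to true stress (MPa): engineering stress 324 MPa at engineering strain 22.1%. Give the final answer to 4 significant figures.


sigma_true = sigma_eng * (1 + epsilon_eng)
sigma_true = 324 * (1 + 0.221)
sigma_true = 395.6 MPa


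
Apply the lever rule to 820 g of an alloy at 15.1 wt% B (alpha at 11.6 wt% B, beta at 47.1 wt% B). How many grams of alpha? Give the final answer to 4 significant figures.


f_alpha = (C_beta - C0) / (C_beta - C_alpha)
f_alpha = (47.1 - 15.1) / (47.1 - 11.6) = 0.901408
m_alpha = f_alpha * m_total = 0.901408 * 820 = 739.2 g


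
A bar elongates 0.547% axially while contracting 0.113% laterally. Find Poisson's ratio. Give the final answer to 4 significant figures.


nu = -epsilon_lat / epsilon_axial
Lateral strain is contraction (negative), so using magnitudes:
nu = 0.113 / 0.547
nu = 0.2066


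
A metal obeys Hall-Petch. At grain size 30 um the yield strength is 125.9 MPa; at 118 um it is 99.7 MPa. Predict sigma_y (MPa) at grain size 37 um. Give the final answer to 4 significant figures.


sigma_y = sigma0 + k / sqrt(d)
1/sqrt(d1) = 1/sqrt(3e-05) = 182.574;  1/sqrt(d2) = 92.0575
k = (sigma1 - sigma2) / (1/sqrt(d1) - 1/sqrt(d2)) = (125.9 - 99.7) / (182.574 - 92.0575) = 0.289449 MPa*m^0.5
sigma0 = sigma1 - k/sqrt(d1) = 125.9 - 0.289449*182.574 = 73.054 MPa
sigma_y(d3) = 73.054 + 0.289449 / sqrt(3.7e-05) = 120.6 MPa


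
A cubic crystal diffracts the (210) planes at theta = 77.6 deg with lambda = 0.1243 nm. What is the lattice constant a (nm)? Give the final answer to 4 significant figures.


d = lambda / (2*sin(theta))
d = 0.1243 / (2*sin(77.6 deg))
d = 0.0636344 nm
a = d * sqrt(h^2+k^2+l^2) = 0.0636344 * sqrt(5)
a = 0.1423 nm


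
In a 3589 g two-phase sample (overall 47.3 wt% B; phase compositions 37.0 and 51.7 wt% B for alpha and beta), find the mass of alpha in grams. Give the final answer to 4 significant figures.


f_alpha = (C_beta - C0) / (C_beta - C_alpha)
f_alpha = (51.7 - 47.3) / (51.7 - 37.0) = 0.29932
m_alpha = f_alpha * m_total = 0.29932 * 3589 = 1074 g


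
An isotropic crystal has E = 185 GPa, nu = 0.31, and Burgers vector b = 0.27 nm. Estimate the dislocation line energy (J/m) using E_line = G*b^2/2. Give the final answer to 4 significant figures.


Step 1: G = E / (2*(1+nu))
G = 185 / (2*(1+0.31)) = 70.6107 GPa = 7.06107e+10 Pa
Step 2: E_line = G*b^2/2
b = 0.27 nm = 2.7e-10 m
E_line = 0.5 * 7.06107e+10 * (2.7e-10)^2 = 2.574e-09 J/m


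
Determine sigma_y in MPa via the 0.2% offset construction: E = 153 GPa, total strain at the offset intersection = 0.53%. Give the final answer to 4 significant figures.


Offset strain = 0.002
Elastic strain at yield = total_strain - offset = 5.3e-03 - 0.002 = 3.3e-03
sigma_y = E * elastic_strain = 153000 * 3.3e-03
sigma_y = 504.9 MPa


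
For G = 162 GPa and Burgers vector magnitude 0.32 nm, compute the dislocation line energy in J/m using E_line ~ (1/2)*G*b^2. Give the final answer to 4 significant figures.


E = G*b^2/2
b = 0.32 nm = 3.2e-10 m
G = 162 GPa = 1.62e+11 Pa
E = 0.5 * 1.62e+11 * (3.2e-10)^2
E = 8.294e-09 J/m


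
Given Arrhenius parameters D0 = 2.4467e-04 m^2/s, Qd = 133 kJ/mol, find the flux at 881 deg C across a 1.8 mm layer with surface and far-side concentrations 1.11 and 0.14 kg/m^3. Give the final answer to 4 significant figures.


Step 1: D = D0 * exp(-Qd/(R*T))
T = 881 + 273.15 = 1154.15 K
D = 2.4467e-04 * exp(-133e3 / (8.314 * 1154.15)) = 2.33903e-10 m^2/s
Step 2: J = D * (C1 - C2) / dx
J = 2.33903e-10 * (1.11 - 0.14) / 1.8e-03
J = 1.26e-07 kg/(m^2*s)


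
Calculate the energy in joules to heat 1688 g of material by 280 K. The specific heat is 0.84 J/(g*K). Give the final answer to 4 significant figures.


Q = m * cp * dT
Q = 1688 * 0.84 * 280
Q = 397000 J


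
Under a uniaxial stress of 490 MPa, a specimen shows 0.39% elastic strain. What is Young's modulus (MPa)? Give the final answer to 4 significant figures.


E = sigma / epsilon
epsilon = 0.39% = 3.9e-03
E = 490 / 3.9e-03
E = 125600 MPa


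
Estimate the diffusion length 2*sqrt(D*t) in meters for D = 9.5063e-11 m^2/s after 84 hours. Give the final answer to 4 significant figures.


t = 84 hr = 302400 s
Diffusion length = 2*sqrt(D*t)
= 2*sqrt(9.5063e-11 * 302400)
= 0.01072 m


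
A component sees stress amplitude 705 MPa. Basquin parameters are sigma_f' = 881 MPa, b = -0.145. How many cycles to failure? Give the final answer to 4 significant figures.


sigma_a = sigma_f' * (2*Nf)^b
2*Nf = (sigma_a / sigma_f')^(1/b)
2*Nf = (705 / 881)^(1/-0.145)
2*Nf = 4.65045
Nf = 2.325 cycles


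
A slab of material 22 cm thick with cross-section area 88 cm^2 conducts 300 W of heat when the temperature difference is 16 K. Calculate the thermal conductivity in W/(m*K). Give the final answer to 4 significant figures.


k = Q*L / (A*dT)
L = 0.22 m, A = 8.8e-03 m^2
k = 300 * 0.22 / (8.8e-03 * 16)
k = 468.8 W/(m*K)


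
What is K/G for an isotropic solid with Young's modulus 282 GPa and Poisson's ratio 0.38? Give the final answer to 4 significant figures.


G = E / (2*(1+nu))
G = 282 / (2*(1+0.38)) = 102.174 GPa
K = E / (3*(1-2*nu))
K = 282 / (3*(1-2*0.38)) = 391.667 GPa
K/G = 391.667 / 102.174 = 3.833


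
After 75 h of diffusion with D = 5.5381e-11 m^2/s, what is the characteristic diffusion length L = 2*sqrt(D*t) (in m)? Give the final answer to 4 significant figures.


t = 75 hr = 270000 s
Diffusion length = 2*sqrt(D*t)
= 2*sqrt(5.5381e-11 * 270000)
= 7.734e-03 m


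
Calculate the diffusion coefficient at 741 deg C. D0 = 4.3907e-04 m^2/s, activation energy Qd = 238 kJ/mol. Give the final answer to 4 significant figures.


D = D0 * exp(-Qd / (R*T))
T = 1014.15 K
D = 4.3907e-04 * exp(-238e3 / (8.314 * 1014.15))
D = 2.419e-16 m^2/s


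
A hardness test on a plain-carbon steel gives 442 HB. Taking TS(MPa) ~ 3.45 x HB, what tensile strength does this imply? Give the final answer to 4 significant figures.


TS (MPa) = 3.45 * HB
TS = 3.45 * 442
TS = 1525 MPa


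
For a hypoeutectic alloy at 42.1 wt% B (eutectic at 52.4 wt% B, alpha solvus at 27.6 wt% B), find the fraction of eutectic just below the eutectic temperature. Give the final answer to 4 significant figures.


f_primary = (C_e - C0) / (C_e - C_alpha_max)
f_primary = (52.4 - 42.1) / (52.4 - 27.6)
f_primary = 0.415323
f_eutectic = 1 - 0.415323 = 0.5847


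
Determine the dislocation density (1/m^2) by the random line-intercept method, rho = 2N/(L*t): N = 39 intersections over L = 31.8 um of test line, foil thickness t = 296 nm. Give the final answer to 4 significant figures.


rho = 2N / (L * t)
L = 31.8 um = 3.18e-05 m, t = 296 nm = 2.96e-07 m
rho = 2 * 39 / (3.18e-05 * 2.96e-07)
rho = 8.287e+12 1/m^2


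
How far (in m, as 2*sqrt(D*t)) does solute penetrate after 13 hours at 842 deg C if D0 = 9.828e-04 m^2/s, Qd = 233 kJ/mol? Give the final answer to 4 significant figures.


Step 1: D = D0 * exp(-Qd/(R*T))
T = 1115.15 K
D = 9.828e-04 * exp(-233e3 / (8.314 * 1115.15)) = 1.19712e-14 m^2/s
Step 2: L = 2*sqrt(D*t)
t = 13 h = 46800 s
L = 2*sqrt(1.19712e-14 * 46800) = 4.734e-05 m


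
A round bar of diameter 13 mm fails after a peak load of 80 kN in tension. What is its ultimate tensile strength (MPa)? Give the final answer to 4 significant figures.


A0 = pi*(d/2)^2 = pi*(13/2)^2 = 132.732 mm^2
UTS = F_max / A0 = 80*1000 / 132.732
UTS = 602.7 MPa


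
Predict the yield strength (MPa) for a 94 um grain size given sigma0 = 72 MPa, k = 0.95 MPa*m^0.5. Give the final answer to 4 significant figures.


sigma_y = sigma0 + k / sqrt(d)
d = 94 um = 9.4e-05 m
sigma_y = 72 + 0.95 / sqrt(9.4e-05)
sigma_y = 170 MPa


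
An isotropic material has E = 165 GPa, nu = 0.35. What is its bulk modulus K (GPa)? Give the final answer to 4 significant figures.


K = E / (3*(1-2*nu))
K = 165 / (3*(1-2*0.35))
K = 183.3 GPa


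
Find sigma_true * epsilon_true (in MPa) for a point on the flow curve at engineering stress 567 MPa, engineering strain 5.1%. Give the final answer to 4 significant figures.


sigma_true = sigma_eng * (1 + epsilon_eng)
sigma_true = 567 * (1 + 0.051) = 595.917 MPa
epsilon_true = ln(1 + epsilon_eng)
epsilon_true = ln(1 + 0.051) = 0.0497421
sigma_true * epsilon_true = 595.917 * 0.0497421 = 29.64 MPa


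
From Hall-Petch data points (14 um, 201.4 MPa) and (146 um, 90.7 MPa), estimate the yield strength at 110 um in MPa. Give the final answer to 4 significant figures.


sigma_y = sigma0 + k / sqrt(d)
1/sqrt(d1) = 1/sqrt(1.4e-05) = 267.261;  1/sqrt(d2) = 82.7606
k = (sigma1 - sigma2) / (1/sqrt(d1) - 1/sqrt(d2)) = (201.4 - 90.7) / (267.261 - 82.7606) = 0.599998 MPa*m^0.5
sigma0 = sigma1 - k/sqrt(d1) = 201.4 - 0.599998*267.261 = 41.0438 MPa
sigma_y(d3) = 41.0438 + 0.599998 / sqrt(1.1e-04) = 98.25 MPa


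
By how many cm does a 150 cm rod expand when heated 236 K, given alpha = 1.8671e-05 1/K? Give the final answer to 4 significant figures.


dL = L0 * alpha * dT
dL = 150 * 1.8671e-05 * 236
dL = 0.661 cm


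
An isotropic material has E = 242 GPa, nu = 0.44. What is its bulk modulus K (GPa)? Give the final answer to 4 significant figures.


K = E / (3*(1-2*nu))
K = 242 / (3*(1-2*0.44))
K = 672.2 GPa


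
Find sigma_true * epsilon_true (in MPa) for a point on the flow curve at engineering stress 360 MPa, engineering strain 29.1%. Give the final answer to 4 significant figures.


sigma_true = sigma_eng * (1 + epsilon_eng)
sigma_true = 360 * (1 + 0.291) = 464.76 MPa
epsilon_true = ln(1 + epsilon_eng)
epsilon_true = ln(1 + 0.291) = 0.255417
sigma_true * epsilon_true = 464.76 * 0.255417 = 118.7 MPa


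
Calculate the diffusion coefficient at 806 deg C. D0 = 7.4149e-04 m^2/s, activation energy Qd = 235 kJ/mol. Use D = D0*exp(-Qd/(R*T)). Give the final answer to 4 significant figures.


D = D0 * exp(-Qd / (R*T))
T = 1079.15 K
D = 7.4149e-04 * exp(-235e3 / (8.314 * 1079.15))
D = 3.125e-15 m^2/s


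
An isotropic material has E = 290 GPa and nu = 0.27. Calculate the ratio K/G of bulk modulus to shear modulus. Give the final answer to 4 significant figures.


G = E / (2*(1+nu))
G = 290 / (2*(1+0.27)) = 114.173 GPa
K = E / (3*(1-2*nu))
K = 290 / (3*(1-2*0.27)) = 210.145 GPa
K/G = 210.145 / 114.173 = 1.841


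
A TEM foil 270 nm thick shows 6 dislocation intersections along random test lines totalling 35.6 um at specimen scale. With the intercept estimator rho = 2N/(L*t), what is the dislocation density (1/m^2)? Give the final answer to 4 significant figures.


rho = 2N / (L * t)
L = 35.6 um = 3.56e-05 m, t = 270 nm = 2.7e-07 m
rho = 2 * 6 / (3.56e-05 * 2.7e-07)
rho = 1.248e+12 1/m^2


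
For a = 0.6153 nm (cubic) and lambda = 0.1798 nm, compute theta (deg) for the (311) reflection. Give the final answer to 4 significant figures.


d = a / sqrt(h^2+k^2+l^2)
d = 0.6153 / sqrt(11) = 0.18552 nm
lambda = 2*d*sin(theta)  =>  sin(theta) = lambda / (2*d)
sin(theta) = 0.1798 / (2 * 0.18552) = 0.484584
theta = 28.99 deg


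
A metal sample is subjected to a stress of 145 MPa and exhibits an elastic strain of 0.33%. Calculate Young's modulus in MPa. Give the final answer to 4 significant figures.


E = sigma / epsilon
epsilon = 0.33% = 3.3e-03
E = 145 / 3.3e-03
E = 43940 MPa


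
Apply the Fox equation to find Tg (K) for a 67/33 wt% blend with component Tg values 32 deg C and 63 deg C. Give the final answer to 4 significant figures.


1/Tg = w1/Tg1 + w2/Tg2 (in Kelvin)
Tg1 = 305.15 K, Tg2 = 336.15 K
1/Tg = 0.67/305.15 + 0.33/336.15
Tg = 314.7 K


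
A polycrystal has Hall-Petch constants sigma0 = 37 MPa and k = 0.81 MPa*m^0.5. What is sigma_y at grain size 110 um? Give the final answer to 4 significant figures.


sigma_y = sigma0 + k / sqrt(d)
d = 110 um = 1.1e-04 m
sigma_y = 37 + 0.81 / sqrt(1.1e-04)
sigma_y = 114.2 MPa


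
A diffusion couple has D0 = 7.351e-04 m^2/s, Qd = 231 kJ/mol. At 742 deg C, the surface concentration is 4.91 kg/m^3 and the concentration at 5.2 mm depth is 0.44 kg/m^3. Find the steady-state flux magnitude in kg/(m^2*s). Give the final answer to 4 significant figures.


Step 1: D = D0 * exp(-Qd/(R*T))
T = 742 + 273.15 = 1015.15 K
D = 7.351e-04 * exp(-231e3 / (8.314 * 1015.15)) = 9.54531e-16 m^2/s
Step 2: J = D * (C1 - C2) / dx
J = 9.54531e-16 * (4.91 - 0.44) / 5.2e-03
J = 8.205e-13 kg/(m^2*s)


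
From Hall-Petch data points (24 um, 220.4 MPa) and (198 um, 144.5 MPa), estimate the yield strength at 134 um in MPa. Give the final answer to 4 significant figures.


sigma_y = sigma0 + k / sqrt(d)
1/sqrt(d1) = 1/sqrt(2.4e-05) = 204.124;  1/sqrt(d2) = 71.0669
k = (sigma1 - sigma2) / (1/sqrt(d1) - 1/sqrt(d2)) = (220.4 - 144.5) / (204.124 - 71.0669) = 0.570431 MPa*m^0.5
sigma0 = sigma1 - k/sqrt(d1) = 220.4 - 0.570431*204.124 = 103.961 MPa
sigma_y(d3) = 103.961 + 0.570431 / sqrt(1.34e-04) = 153.2 MPa


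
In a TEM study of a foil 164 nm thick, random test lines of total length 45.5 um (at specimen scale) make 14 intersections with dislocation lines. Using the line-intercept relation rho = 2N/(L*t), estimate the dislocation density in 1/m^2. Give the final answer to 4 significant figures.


rho = 2N / (L * t)
L = 45.5 um = 4.55e-05 m, t = 164 nm = 1.64e-07 m
rho = 2 * 14 / (4.55e-05 * 1.64e-07)
rho = 3.752e+12 1/m^2


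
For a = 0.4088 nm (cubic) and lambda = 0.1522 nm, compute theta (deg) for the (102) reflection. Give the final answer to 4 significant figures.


d = a / sqrt(h^2+k^2+l^2)
d = 0.4088 / sqrt(5) = 0.182821 nm
lambda = 2*d*sin(theta)  =>  sin(theta) = lambda / (2*d)
sin(theta) = 0.1522 / (2 * 0.182821) = 0.416254
theta = 24.6 deg


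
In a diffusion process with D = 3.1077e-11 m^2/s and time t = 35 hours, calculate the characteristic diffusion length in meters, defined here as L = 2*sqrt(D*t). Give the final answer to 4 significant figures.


t = 35 hr = 126000 s
Diffusion length = 2*sqrt(D*t)
= 2*sqrt(3.1077e-11 * 126000)
= 3.958e-03 m


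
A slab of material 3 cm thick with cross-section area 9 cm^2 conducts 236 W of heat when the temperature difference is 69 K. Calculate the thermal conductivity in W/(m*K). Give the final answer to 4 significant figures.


k = Q*L / (A*dT)
L = 0.03 m, A = 9e-04 m^2
k = 236 * 0.03 / (9e-04 * 69)
k = 114 W/(m*K)


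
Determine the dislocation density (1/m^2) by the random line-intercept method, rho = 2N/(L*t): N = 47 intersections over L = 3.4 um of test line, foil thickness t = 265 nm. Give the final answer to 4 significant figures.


rho = 2N / (L * t)
L = 3.4 um = 3.4e-06 m, t = 265 nm = 2.65e-07 m
rho = 2 * 47 / (3.4e-06 * 2.65e-07)
rho = 1.043e+14 1/m^2


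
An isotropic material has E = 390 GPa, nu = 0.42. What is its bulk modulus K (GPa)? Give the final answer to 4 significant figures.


K = E / (3*(1-2*nu))
K = 390 / (3*(1-2*0.42))
K = 812.5 GPa


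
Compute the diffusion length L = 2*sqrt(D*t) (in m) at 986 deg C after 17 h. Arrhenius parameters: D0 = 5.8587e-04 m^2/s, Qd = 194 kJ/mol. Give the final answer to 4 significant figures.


Step 1: D = D0 * exp(-Qd/(R*T))
T = 1259.15 K
D = 5.8587e-04 * exp(-194e3 / (8.314 * 1259.15)) = 5.24331e-12 m^2/s
Step 2: L = 2*sqrt(D*t)
t = 17 h = 61200 s
L = 2*sqrt(5.24331e-12 * 61200) = 1.133e-03 m


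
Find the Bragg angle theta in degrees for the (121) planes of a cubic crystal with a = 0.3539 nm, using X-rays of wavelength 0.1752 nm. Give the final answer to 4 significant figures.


d = a / sqrt(h^2+k^2+l^2)
d = 0.3539 / sqrt(6) = 0.144479 nm
lambda = 2*d*sin(theta)  =>  sin(theta) = lambda / (2*d)
sin(theta) = 0.1752 / (2 * 0.144479) = 0.606316
theta = 37.32 deg


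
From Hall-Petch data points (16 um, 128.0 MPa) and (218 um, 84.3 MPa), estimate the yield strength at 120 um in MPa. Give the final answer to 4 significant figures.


sigma_y = sigma0 + k / sqrt(d)
1/sqrt(d1) = 1/sqrt(1.6e-05) = 250;  1/sqrt(d2) = 67.7285
k = (sigma1 - sigma2) / (1/sqrt(d1) - 1/sqrt(d2)) = (128.0 - 84.3) / (250 - 67.7285) = 0.239752 MPa*m^0.5
sigma0 = sigma1 - k/sqrt(d1) = 128.0 - 0.239752*250 = 68.0619 MPa
sigma_y(d3) = 68.0619 + 0.239752 / sqrt(1.2e-04) = 89.95 MPa


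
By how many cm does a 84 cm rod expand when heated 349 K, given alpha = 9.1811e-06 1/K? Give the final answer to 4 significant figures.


dL = L0 * alpha * dT
dL = 84 * 9.1811e-06 * 349
dL = 0.2692 cm


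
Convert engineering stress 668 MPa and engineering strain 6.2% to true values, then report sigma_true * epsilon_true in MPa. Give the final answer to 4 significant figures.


sigma_true = sigma_eng * (1 + epsilon_eng)
sigma_true = 668 * (1 + 0.062) = 709.416 MPa
epsilon_true = ln(1 + epsilon_eng)
epsilon_true = ln(1 + 0.062) = 0.0601539
sigma_true * epsilon_true = 709.416 * 0.0601539 = 42.67 MPa


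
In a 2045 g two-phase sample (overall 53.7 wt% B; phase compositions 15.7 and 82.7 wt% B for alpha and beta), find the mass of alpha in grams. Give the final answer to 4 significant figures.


f_alpha = (C_beta - C0) / (C_beta - C_alpha)
f_alpha = (82.7 - 53.7) / (82.7 - 15.7) = 0.432836
m_alpha = f_alpha * m_total = 0.432836 * 2045 = 885.1 g


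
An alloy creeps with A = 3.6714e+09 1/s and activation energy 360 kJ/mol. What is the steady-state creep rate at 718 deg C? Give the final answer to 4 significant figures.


rate = A * exp(-Q / (R*T))
T = 718 + 273.15 = 991.15 K
rate = 3.6714e+09 * exp(-360e3 / (8.314 * 991.15))
rate = 3.906e-10 1/s


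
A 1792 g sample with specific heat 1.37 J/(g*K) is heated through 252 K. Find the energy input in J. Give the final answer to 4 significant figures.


Q = m * cp * dT
Q = 1792 * 1.37 * 252
Q = 618700 J


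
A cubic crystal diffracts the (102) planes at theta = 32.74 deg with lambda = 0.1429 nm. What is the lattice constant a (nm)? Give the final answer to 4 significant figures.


d = lambda / (2*sin(theta))
d = 0.1429 / (2*sin(32.74 deg))
d = 0.132112 nm
a = d * sqrt(h^2+k^2+l^2) = 0.132112 * sqrt(5)
a = 0.2954 nm


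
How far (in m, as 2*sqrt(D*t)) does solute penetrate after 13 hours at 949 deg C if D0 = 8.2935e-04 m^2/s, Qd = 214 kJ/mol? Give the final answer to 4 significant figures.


Step 1: D = D0 * exp(-Qd/(R*T))
T = 1222.15 K
D = 8.2935e-04 * exp(-214e3 / (8.314 * 1222.15)) = 5.91639e-13 m^2/s
Step 2: L = 2*sqrt(D*t)
t = 13 h = 46800 s
L = 2*sqrt(5.91639e-13 * 46800) = 3.328e-04 m


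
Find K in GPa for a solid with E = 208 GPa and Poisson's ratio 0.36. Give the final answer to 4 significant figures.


K = E / (3*(1-2*nu))
K = 208 / (3*(1-2*0.36))
K = 247.6 GPa


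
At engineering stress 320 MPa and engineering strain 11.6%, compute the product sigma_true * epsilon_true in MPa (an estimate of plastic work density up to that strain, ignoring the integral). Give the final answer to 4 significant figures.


sigma_true = sigma_eng * (1 + epsilon_eng)
sigma_true = 320 * (1 + 0.116) = 357.12 MPa
epsilon_true = ln(1 + epsilon_eng)
epsilon_true = ln(1 + 0.116) = 0.109751
sigma_true * epsilon_true = 357.12 * 0.109751 = 39.19 MPa


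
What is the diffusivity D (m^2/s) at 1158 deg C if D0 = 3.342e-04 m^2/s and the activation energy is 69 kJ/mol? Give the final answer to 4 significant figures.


D = D0 * exp(-Qd / (R*T))
T = 1431.15 K
D = 3.342e-04 * exp(-69e3 / (8.314 * 1431.15))
D = 1.013e-06 m^2/s


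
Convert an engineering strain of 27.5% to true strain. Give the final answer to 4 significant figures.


epsilon_true = ln(1 + epsilon_eng)
epsilon_true = ln(1 + 0.275)
epsilon_true = 0.2429


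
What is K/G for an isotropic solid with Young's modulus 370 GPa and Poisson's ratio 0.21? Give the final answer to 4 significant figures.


G = E / (2*(1+nu))
G = 370 / (2*(1+0.21)) = 152.893 GPa
K = E / (3*(1-2*nu))
K = 370 / (3*(1-2*0.21)) = 212.644 GPa
K/G = 212.644 / 152.893 = 1.391


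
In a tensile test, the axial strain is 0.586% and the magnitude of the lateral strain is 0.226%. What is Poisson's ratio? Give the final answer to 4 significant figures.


nu = -epsilon_lat / epsilon_axial
Lateral strain is contraction (negative), so using magnitudes:
nu = 0.226 / 0.586
nu = 0.3857


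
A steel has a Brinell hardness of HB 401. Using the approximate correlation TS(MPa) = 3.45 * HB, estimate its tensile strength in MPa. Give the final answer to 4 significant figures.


TS (MPa) = 3.45 * HB
TS = 3.45 * 401
TS = 1383 MPa


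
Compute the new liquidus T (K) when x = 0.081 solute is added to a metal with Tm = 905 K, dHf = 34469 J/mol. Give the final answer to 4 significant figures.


dT = R*Tm^2*x / dHf
dT = 8.314 * 905^2 * 0.081 / 34469
dT = 16.0016 K
T_new = 905 - 16.0016 = 889 K


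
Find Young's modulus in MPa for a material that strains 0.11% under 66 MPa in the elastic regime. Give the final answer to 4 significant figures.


E = sigma / epsilon
epsilon = 0.11% = 1.1e-03
E = 66 / 1.1e-03
E = 60000 MPa


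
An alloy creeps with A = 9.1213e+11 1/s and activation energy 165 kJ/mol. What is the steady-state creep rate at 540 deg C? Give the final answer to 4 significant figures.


rate = A * exp(-Q / (R*T))
T = 540 + 273.15 = 813.15 K
rate = 9.1213e+11 * exp(-165e3 / (8.314 * 813.15))
rate = 22.94 1/s


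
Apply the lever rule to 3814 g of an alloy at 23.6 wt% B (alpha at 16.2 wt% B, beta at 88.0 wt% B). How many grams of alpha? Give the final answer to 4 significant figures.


f_alpha = (C_beta - C0) / (C_beta - C_alpha)
f_alpha = (88.0 - 23.6) / (88.0 - 16.2) = 0.896936
m_alpha = f_alpha * m_total = 0.896936 * 3814 = 3421 g


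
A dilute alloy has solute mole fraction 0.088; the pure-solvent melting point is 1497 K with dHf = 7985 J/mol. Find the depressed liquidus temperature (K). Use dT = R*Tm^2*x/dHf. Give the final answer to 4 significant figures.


dT = R*Tm^2*x / dHf
dT = 8.314 * 1497^2 * 0.088 / 7985
dT = 205.334 K
T_new = 1497 - 205.334 = 1292 K


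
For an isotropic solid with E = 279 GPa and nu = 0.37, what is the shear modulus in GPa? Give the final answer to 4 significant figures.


G = E / (2*(1+nu))
G = 279 / (2*(1+0.37))
G = 101.8 GPa


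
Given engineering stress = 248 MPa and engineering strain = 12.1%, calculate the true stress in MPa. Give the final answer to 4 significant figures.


sigma_true = sigma_eng * (1 + epsilon_eng)
sigma_true = 248 * (1 + 0.121)
sigma_true = 278 MPa


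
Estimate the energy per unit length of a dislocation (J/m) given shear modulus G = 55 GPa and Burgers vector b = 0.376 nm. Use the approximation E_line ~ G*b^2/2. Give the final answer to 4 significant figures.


E = G*b^2/2
b = 0.376 nm = 3.76e-10 m
G = 55 GPa = 5.5e+10 Pa
E = 0.5 * 5.5e+10 * (3.76e-10)^2
E = 3.888e-09 J/m


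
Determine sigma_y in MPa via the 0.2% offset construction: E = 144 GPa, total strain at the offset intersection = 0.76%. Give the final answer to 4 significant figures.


Offset strain = 0.002
Elastic strain at yield = total_strain - offset = 7.6e-03 - 0.002 = 5.6e-03
sigma_y = E * elastic_strain = 144000 * 5.6e-03
sigma_y = 806.4 MPa


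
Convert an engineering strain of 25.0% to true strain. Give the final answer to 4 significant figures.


epsilon_true = ln(1 + epsilon_eng)
epsilon_true = ln(1 + 0.25)
epsilon_true = 0.2231


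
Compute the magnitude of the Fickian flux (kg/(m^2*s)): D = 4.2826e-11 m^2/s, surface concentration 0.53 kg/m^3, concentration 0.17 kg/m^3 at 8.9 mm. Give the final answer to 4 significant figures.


J = -D * (dC/dx) = D * (C1 - C2) / dx
J = 4.2826e-11 * (0.53 - 0.17) / 8.9e-03
J = 1.732e-09 kg/(m^2*s)


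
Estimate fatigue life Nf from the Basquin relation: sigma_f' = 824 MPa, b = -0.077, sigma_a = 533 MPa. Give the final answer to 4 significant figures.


sigma_a = sigma_f' * (2*Nf)^b
2*Nf = (sigma_a / sigma_f')^(1/b)
2*Nf = (533 / 824)^(1/-0.077)
2*Nf = 286.512
Nf = 143.3 cycles


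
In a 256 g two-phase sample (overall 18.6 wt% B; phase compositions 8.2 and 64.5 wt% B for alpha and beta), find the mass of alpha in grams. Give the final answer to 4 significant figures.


f_alpha = (C_beta - C0) / (C_beta - C_alpha)
f_alpha = (64.5 - 18.6) / (64.5 - 8.2) = 0.815275
m_alpha = f_alpha * m_total = 0.815275 * 256 = 208.7 g


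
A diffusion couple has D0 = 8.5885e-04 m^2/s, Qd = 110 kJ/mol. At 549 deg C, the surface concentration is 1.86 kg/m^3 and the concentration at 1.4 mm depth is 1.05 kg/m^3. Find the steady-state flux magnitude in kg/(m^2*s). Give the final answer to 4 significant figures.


Step 1: D = D0 * exp(-Qd/(R*T))
T = 549 + 273.15 = 822.15 K
D = 8.5885e-04 * exp(-110e3 / (8.314 * 822.15)) = 8.80853e-11 m^2/s
Step 2: J = D * (C1 - C2) / dx
J = 8.80853e-11 * (1.86 - 1.05) / 1.4e-03
J = 5.096e-08 kg/(m^2*s)


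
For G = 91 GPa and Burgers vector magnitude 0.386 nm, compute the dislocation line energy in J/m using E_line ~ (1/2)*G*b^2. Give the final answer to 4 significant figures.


E = G*b^2/2
b = 0.386 nm = 3.86e-10 m
G = 91 GPa = 9.1e+10 Pa
E = 0.5 * 9.1e+10 * (3.86e-10)^2
E = 6.779e-09 J/m


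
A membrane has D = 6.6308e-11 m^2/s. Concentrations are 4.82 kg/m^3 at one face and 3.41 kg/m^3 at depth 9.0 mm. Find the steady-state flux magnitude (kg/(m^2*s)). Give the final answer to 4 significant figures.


J = -D * (dC/dx) = D * (C1 - C2) / dx
J = 6.6308e-11 * (4.82 - 3.41) / 9e-03
J = 1.039e-08 kg/(m^2*s)


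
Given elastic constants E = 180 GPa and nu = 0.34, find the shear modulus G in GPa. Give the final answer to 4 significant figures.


G = E / (2*(1+nu))
G = 180 / (2*(1+0.34))
G = 67.16 GPa


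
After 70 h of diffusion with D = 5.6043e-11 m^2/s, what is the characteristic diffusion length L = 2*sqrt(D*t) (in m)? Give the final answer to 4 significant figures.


t = 70 hr = 252000 s
Diffusion length = 2*sqrt(D*t)
= 2*sqrt(5.6043e-11 * 252000)
= 7.516e-03 m


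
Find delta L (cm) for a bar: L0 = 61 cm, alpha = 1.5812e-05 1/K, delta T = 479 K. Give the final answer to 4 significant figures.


dL = L0 * alpha * dT
dL = 61 * 1.5812e-05 * 479
dL = 0.462 cm


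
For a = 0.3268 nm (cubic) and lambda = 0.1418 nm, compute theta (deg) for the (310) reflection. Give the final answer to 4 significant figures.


d = a / sqrt(h^2+k^2+l^2)
d = 0.3268 / sqrt(10) = 0.103343 nm
lambda = 2*d*sin(theta)  =>  sin(theta) = lambda / (2*d)
sin(theta) = 0.1418 / (2 * 0.103343) = 0.686063
theta = 43.32 deg


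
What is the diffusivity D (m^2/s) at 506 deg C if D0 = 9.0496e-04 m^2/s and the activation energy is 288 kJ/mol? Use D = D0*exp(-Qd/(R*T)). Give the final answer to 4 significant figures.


D = D0 * exp(-Qd / (R*T))
T = 779.15 K
D = 9.0496e-04 * exp(-288e3 / (8.314 * 779.15))
D = 4.449e-23 m^2/s


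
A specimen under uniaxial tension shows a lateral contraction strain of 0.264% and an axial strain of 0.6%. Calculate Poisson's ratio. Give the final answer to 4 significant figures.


nu = -epsilon_lat / epsilon_axial
Lateral strain is contraction (negative), so using magnitudes:
nu = 0.264 / 0.6
nu = 0.44


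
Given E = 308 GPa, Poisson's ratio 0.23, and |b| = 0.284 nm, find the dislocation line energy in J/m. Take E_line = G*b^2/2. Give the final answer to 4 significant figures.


Step 1: G = E / (2*(1+nu))
G = 308 / (2*(1+0.23)) = 125.203 GPa = 1.25203e+11 Pa
Step 2: E_line = G*b^2/2
b = 0.284 nm = 2.84e-10 m
E_line = 0.5 * 1.25203e+11 * (2.84e-10)^2 = 5.049e-09 J/m


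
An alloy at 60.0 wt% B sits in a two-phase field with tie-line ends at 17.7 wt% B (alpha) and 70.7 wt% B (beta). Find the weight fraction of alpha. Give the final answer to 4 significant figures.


f_alpha = (C_beta - C0) / (C_beta - C_alpha)
f_alpha = (70.7 - 60.0) / (70.7 - 17.7)
f_alpha = 0.2019


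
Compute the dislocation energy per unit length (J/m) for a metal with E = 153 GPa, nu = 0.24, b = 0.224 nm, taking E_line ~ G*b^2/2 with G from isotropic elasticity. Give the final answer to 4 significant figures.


Step 1: G = E / (2*(1+nu))
G = 153 / (2*(1+0.24)) = 61.6935 GPa = 6.16935e+10 Pa
Step 2: E_line = G*b^2/2
b = 0.224 nm = 2.24e-10 m
E_line = 0.5 * 6.16935e+10 * (2.24e-10)^2 = 1.548e-09 J/m


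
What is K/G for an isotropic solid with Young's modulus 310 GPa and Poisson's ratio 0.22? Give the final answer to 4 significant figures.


G = E / (2*(1+nu))
G = 310 / (2*(1+0.22)) = 127.049 GPa
K = E / (3*(1-2*nu))
K = 310 / (3*(1-2*0.22)) = 184.524 GPa
K/G = 184.524 / 127.049 = 1.452


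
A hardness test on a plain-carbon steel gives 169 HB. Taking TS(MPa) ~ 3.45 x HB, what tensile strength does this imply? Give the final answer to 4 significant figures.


TS (MPa) = 3.45 * HB
TS = 3.45 * 169
TS = 583.1 MPa


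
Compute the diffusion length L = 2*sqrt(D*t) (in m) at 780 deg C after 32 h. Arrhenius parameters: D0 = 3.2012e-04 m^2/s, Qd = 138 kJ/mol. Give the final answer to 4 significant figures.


Step 1: D = D0 * exp(-Qd/(R*T))
T = 1053.15 K
D = 3.2012e-04 * exp(-138e3 / (8.314 * 1053.15)) = 4.57589e-11 m^2/s
Step 2: L = 2*sqrt(D*t)
t = 32 h = 115200 s
L = 2*sqrt(4.57589e-11 * 115200) = 4.592e-03 m


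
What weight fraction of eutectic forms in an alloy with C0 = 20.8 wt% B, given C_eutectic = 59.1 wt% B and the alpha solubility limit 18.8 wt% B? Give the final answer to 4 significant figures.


f_primary = (C_e - C0) / (C_e - C_alpha_max)
f_primary = (59.1 - 20.8) / (59.1 - 18.8)
f_primary = 0.950372
f_eutectic = 1 - 0.950372 = 0.04963


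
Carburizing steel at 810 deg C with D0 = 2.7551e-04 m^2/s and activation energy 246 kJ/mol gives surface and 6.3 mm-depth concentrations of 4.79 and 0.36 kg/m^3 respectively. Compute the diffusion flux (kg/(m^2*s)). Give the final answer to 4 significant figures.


Step 1: D = D0 * exp(-Qd/(R*T))
T = 810 + 273.15 = 1083.15 K
D = 2.7551e-04 * exp(-246e3 / (8.314 * 1083.15)) = 3.77068e-16 m^2/s
Step 2: J = D * (C1 - C2) / dx
J = 3.77068e-16 * (4.79 - 0.36) / 6.3e-03
J = 2.651e-13 kg/(m^2*s)


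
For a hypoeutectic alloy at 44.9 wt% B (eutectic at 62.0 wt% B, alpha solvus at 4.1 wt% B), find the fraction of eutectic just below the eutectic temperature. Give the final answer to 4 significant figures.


f_primary = (C_e - C0) / (C_e - C_alpha_max)
f_primary = (62.0 - 44.9) / (62.0 - 4.1)
f_primary = 0.295337
f_eutectic = 1 - 0.295337 = 0.7047


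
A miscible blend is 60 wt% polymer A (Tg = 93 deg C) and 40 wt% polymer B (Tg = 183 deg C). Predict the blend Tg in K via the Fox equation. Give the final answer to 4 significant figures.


1/Tg = w1/Tg1 + w2/Tg2 (in Kelvin)
Tg1 = 366.15 K, Tg2 = 456.15 K
1/Tg = 0.6/366.15 + 0.4/456.15
Tg = 397.5 K


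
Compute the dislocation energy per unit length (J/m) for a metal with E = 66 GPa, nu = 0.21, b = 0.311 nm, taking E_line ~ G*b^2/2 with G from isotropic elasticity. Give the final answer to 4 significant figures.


Step 1: G = E / (2*(1+nu))
G = 66 / (2*(1+0.21)) = 27.2727 GPa = 2.72727e+10 Pa
Step 2: E_line = G*b^2/2
b = 0.311 nm = 3.11e-10 m
E_line = 0.5 * 2.72727e+10 * (3.11e-10)^2 = 1.319e-09 J/m


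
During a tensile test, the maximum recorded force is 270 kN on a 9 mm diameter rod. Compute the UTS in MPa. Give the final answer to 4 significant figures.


A0 = pi*(d/2)^2 = pi*(9/2)^2 = 63.6173 mm^2
UTS = F_max / A0 = 270*1000 / 63.6173
UTS = 4244 MPa


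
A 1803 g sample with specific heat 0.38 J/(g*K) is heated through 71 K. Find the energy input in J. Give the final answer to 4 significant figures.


Q = m * cp * dT
Q = 1803 * 0.38 * 71
Q = 48640 J


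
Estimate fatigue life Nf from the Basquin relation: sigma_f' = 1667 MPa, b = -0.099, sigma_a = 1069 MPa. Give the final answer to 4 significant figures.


sigma_a = sigma_f' * (2*Nf)^b
2*Nf = (sigma_a / sigma_f')^(1/b)
2*Nf = (1069 / 1667)^(1/-0.099)
2*Nf = 88.9344
Nf = 44.47 cycles


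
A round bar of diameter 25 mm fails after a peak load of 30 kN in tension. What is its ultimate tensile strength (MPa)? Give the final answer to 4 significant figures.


A0 = pi*(d/2)^2 = pi*(25/2)^2 = 490.874 mm^2
UTS = F_max / A0 = 30*1000 / 490.874
UTS = 61.12 MPa


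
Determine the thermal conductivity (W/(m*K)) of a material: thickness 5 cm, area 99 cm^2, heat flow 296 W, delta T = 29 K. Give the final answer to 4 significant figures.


k = Q*L / (A*dT)
L = 0.05 m, A = 9.9e-03 m^2
k = 296 * 0.05 / (9.9e-03 * 29)
k = 51.55 W/(m*K)


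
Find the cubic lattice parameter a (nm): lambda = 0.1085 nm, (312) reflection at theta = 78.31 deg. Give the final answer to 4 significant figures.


d = lambda / (2*sin(theta))
d = 0.1085 / (2*sin(78.31 deg))
d = 0.0553991 nm
a = d * sqrt(h^2+k^2+l^2) = 0.0553991 * sqrt(14)
a = 0.2073 nm
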